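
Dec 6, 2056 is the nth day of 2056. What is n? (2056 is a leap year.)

Days in months before Dec: 31 + 29 + 31 + 30 + 31 + 30 + 31 + 31 + 30 + 31 + 30 = 335.
Plus 6 days into Dec → day 341.

341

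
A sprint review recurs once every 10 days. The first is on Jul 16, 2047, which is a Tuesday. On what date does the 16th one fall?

The 16th occurrence is 15 intervals after the first: 15 × 10 = 150 days after Jul 16, 2047.
Jul has 31 days — 15 days to the end of Jul leaves 135.
Aug has 31 days (104 left).
Sep has 30 days (74 left).
Oct has 31 days (43 left).
Nov has 30 days (13 left).
13 days into Dec → Dec 13, 2047.

Dec 13, 2047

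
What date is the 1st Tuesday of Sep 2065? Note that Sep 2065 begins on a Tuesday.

Sep 2065 begins on a Tuesday, so the first Tuesday is Sep 1.

Sep 1, 2065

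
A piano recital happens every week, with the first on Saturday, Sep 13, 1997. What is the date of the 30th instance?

Apr 4, 1998

The 30th occurrence is 29 intervals after the first: 29 × 7 = 203 days after Sep 13, 1997.
Sep has 30 days — 17 days to the end of Sep leaves 186.
Oct has 31 days (155 left).
Nov has 30 days (125 left).
Dec has 31 days (94 left).
Jan has 31 days (63 left).
Feb has 28 days (35 left).
Mar has 31 days (4 left).
4 days into Apr → Apr 4, 1998.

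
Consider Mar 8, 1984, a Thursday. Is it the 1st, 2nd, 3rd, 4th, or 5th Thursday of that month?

Day 8 falls in week ⌈8/7⌉ of the month.
Days 1–7 hold the 1st Thursday, 8–14 the 2nd, 15–21 the 3rd, 22–28 the 4th, 29–31 the 5th.
8 is in the range for the 2nd.

2nd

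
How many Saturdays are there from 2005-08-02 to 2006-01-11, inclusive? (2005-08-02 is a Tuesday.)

2005-08-02 is a Tuesday; the first Saturday on or after it is 2005-08-06 (4 days later).
From 2005-08-06 to 2006-01-11: 25 + 30 + 31 + 30 + 31 + 11 = 158 days (rest of August, September, October, November, December, January).
158 ÷ 7 = 22 full weeks with remainder 4, so 22 more Saturdays after the first → 23.

23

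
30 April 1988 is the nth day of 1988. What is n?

121

Days in months before April: 31 + 29 + 31 = 91.
Plus 30 days into April → day 121.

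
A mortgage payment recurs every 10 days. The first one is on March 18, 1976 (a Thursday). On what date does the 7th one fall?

May 17, 1976

The 7th occurrence is 6 intervals after the first: 6 × 10 = 60 days after March 18, 1976.
March has 31 days — 13 days to the end of March leaves 47.
April has 30 days (17 left).
17 days into May → May 17, 1976.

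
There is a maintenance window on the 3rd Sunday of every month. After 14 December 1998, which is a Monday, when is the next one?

20 December 1998

December 1998 starts on a Tuesday; its first Sunday is the 6th, so the 3rd Sunday is the 20th — 20 December 1998.
20 December 1998 is after 14 December 1998, so that is the next one.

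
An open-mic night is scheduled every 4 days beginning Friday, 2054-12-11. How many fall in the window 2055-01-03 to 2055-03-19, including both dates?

Occurrences land 4·i days after 2054-12-11 for i = 0, 1, 2, …
2055-01-03 is 23 days after the start; 23 ÷ 4 = 5 remainder 3; since the remainder is 3, round up to i = 6. First occurrence in the window: #7 on 2055-01-04 (6×4 = 24 days in).
2055-03-19 is 98 days after the start; 98 ÷ 4 = 24 remainder 2. Last occurrence in the window: #25 on 2055-03-17.
Occurrences #7 through #25: 19 in total.

19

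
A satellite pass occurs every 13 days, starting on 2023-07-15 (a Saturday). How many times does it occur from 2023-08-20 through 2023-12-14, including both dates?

9

Occurrences land 13·i days after 2023-07-15 for i = 0, 1, 2, …
2023-08-20 is 36 days after the start; 36 ÷ 13 = 2 remainder 10; since the remainder is 10, round up to i = 3. First occurrence in the window: #4 on 2023-08-23 (3×13 = 39 days in).
2023-12-14 is 152 days after the start; 152 ÷ 13 = 11 remainder 9. Last occurrence in the window: #12 on 2023-12-05.
Occurrences #4 through #12: 9 in total.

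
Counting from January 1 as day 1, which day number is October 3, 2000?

277

Days in months before October: 31 + 29 + 31 + 30 + 31 + 30 + 31 + 31 + 30 = 274.
Plus 3 days into October → day 277.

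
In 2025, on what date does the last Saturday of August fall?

The first Saturday of August 2025 is August 2.
August 2025 has 31 days. Adding weeks: 2, 9, 16, 23, 30 — the last one ≤ 31 is the 30th.

August 30, 2025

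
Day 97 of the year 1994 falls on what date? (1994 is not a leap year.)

Jan has 31 days (97 − 31 = 66 remain).
Feb has 28 days (66 − 28 = 38 remain).
Mar has 31 days (38 − 31 = 7 remain).
7 into Apr → Apr 7.

Apr 7, 1994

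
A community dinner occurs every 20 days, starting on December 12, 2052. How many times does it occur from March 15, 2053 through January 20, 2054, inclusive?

16

Occurrences land 20·i days after December 12, 2052 for i = 0, 1, 2, …
March 15, 2053 is 93 days after the start; 93 ÷ 20 = 4 remainder 13; since the remainder is 13, round up to i = 5. First occurrence in the window: #6 on March 22, 2053 (5×20 = 100 days in).
January 20, 2054 is 404 days after the start; 404 ÷ 20 = 20 remainder 4. Last occurrence in the window: #21 on January 16, 2054.
Occurrences #6 through #21: 16 in total.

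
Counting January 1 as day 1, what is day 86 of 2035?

27 March 2035

January has 31 days (86 − 31 = 55 remain).
February has 28 days (55 − 28 = 27 remain).
27 into March → March 27.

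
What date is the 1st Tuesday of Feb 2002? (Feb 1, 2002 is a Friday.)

Feb 2002 begins on a Friday, so the first Tuesday is Feb 5 (4 days later).

Feb 5, 2002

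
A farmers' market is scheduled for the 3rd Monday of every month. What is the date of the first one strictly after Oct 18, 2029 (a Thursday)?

Oct 2029 starts on a Monday; its first Monday is the 1st, so the 3rd Monday is the 15th — Oct 15, 2029.
That is not after Oct 18, 2029, so look at Nov 2029.
Nov 2029 starts on a Thursday; its first Monday is the 5th, so the 3rd Monday is the 19th — Nov 19, 2029.

Nov 19, 2029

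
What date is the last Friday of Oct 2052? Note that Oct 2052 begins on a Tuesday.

Oct 2052 begins on a Tuesday, so the first Friday is Oct 4 (3 days later).
Oct 2052 has 31 days. Adding weeks: 4, 11, 18, 25 — the last one ≤ 31 is the 25th.

Oct 25, 2052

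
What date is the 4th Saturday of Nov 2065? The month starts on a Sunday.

Nov 28, 2065

Nov 2065 begins on a Sunday, so the first Saturday is Nov 7 (6 days later).
The 4th Saturday is 3 weeks later: 7 + 21 = 28.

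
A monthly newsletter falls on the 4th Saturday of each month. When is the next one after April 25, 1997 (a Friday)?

April 1997 starts on a Tuesday; its first Saturday is the 5th, so the 4th Saturday is the 26th — April 26, 1997.
April 26, 1997 is after April 25, 1997, so that is the next one.

April 26, 1997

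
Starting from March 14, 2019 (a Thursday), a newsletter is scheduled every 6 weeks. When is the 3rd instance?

The 3rd occurrence is 2 intervals after the first: 2 × 42 = 84 days after March 14, 2019.
March has 31 days — 17 days to the end of March leaves 67.
April has 30 days (37 left).
May has 31 days (6 left).
6 days into June → June 6, 2019.

June 6, 2019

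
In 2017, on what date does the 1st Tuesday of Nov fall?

Nov 7, 2017

Nov 2017 begins on a Wednesday, so the first Tuesday is Nov 7 (6 days later).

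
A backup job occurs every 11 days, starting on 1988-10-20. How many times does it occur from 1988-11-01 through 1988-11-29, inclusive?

Occurrences land 11·i days after 1988-10-20 for i = 0, 1, 2, …
1988-11-01 is 12 days after the start; 12 ÷ 11 = 1 remainder 1; since the remainder is 1, round up to i = 2. First occurrence in the window: #3 on 1988-11-11 (2×11 = 22 days in).
1988-11-29 is 40 days after the start; 40 ÷ 11 = 3 remainder 7. Last occurrence in the window: #4 on 1988-11-22.
Occurrences #3 through #4: 2 in total.

2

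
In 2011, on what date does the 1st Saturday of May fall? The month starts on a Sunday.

May 7, 2011

May 2011 begins on a Sunday, so the first Saturday is May 7 (6 days later).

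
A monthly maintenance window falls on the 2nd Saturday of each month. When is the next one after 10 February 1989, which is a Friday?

February 1989 starts on a Wednesday; its first Saturday is the 4th, so the 2nd Saturday is the 11th — 11 February 1989.
11 February 1989 is after 10 February 1989, so that is the next one.

11 February 1989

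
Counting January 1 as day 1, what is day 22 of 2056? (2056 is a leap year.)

January 22, 2056

22 into January → January 22.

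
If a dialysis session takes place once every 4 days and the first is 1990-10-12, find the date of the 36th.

The 36th occurrence is 35 intervals after the first: 35 × 4 = 140 days after 1990-10-12.
October has 31 days — 19 days to the end of October leaves 121.
November has 30 days (91 left).
December has 31 days (60 left).
January has 31 days (29 left).
February has 28 days (1 left).
1 day into March → 1991-03-01.

1991-03-01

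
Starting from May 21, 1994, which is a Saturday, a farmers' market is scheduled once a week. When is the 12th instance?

August 6, 1994

The 12th occurrence is 11 intervals after the first: 11 × 7 = 77 days after May 21, 1994.
May has 31 days — 10 days to the end of May leaves 67.
June has 30 days (37 left).
July has 31 days (6 left).
6 days into August → August 6, 1994.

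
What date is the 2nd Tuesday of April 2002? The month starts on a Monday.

2002-04-09

April 2002 begins on a Monday, so the first Tuesday is April 2 (1 day later).
The 2nd Tuesday is 1 weeks later: 2 + 7 = 9.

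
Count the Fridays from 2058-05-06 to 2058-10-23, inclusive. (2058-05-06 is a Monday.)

24

2058-05-06 is a Monday; the first Friday on or after it is 2058-05-10 (4 days later).
From 2058-05-10 to 2058-10-23: 21 + 30 + 31 + 31 + 30 + 23 = 166 days (rest of May, June, July, August, September, October).
166 ÷ 7 = 23 full weeks with remainder 5, so 23 more Fridays after the first → 24.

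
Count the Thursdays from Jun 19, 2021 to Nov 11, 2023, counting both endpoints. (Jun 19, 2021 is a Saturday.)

125

Jun 19, 2021 is a Saturday; the first Thursday on or after it is Jun 24, 2021 (5 days later).
From Jun 24, 2021 to Nov 11, 2023: 190 + 365 + 315 = 870 days (rest of 2021, 2022, to Nov 11, 2023 in 2023).
870 ÷ 7 = 124 full weeks with remainder 2, so 124 more Thursdays after the first → 125.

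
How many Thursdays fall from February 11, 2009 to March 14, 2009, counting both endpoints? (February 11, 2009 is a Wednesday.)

5

February 11, 2009 is a Wednesday; the first Thursday on or after it is February 12, 2009 (1 day later).
From February 12, 2009 to March 14, 2009: 16 + 14 = 30 days (rest of February, March).
30 ÷ 7 = 4 full weeks with remainder 2, so 4 more Thursdays after the first → 5.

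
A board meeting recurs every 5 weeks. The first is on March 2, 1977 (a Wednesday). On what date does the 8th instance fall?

November 2, 1977

The 8th occurrence is 7 intervals after the first: 7 × 35 = 245 days after March 2, 1977.
March has 31 days — 29 days to the end of March leaves 216.
April has 30 days (186 left).
May has 31 days (155 left).
June has 30 days (125 left).
July has 31 days (94 left).
August has 31 days (63 left).
September has 30 days (33 left).
October has 31 days (2 left).
2 days into November → November 2, 1977.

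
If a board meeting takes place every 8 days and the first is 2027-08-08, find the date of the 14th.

2027-11-20

The 14th occurrence is 13 intervals after the first: 13 × 8 = 104 days after 2027-08-08.
August has 31 days — 23 days to the end of August leaves 81.
September has 30 days (51 left).
October has 31 days (20 left).
20 days into November → 2027-11-20.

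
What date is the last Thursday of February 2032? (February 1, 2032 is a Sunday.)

February 2032 begins on a Sunday, so the first Thursday is February 5 (4 days later).
February 2032 has 29 days. Adding weeks: 5, 12, 19, 26 — the last one ≤ 29 is the 26th.

2032-02-26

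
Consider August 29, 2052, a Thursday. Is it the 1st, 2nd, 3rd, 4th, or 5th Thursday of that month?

Day 29 falls in week ⌈29/7⌉ of the month.
Days 1–7 hold the 1st Thursday, 8–14 the 2nd, 15–21 the 3rd, 22–28 the 4th, 29–31 the 5th.
29 is in the range for the 5th.

5th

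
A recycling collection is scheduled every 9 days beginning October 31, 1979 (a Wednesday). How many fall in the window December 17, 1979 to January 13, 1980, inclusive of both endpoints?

3

Occurrences land 9·i days after October 31, 1979 for i = 0, 1, 2, …
December 17, 1979 is 47 days after the start; 47 ÷ 9 = 5 remainder 2; since the remainder is 2, round up to i = 6. First occurrence in the window: #7 on December 24, 1979 (6×9 = 54 days in).
January 13, 1980 is 74 days after the start; 74 ÷ 9 = 8 remainder 2. Last occurrence in the window: #9 on January 11, 1980.
Occurrences #7 through #9: 3 in total.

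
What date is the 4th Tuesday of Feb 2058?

Feb 26, 2058

The first Tuesday of Feb 2058 is Feb 5.
The 4th Tuesday is 3 weeks later: 5 + 21 = 26.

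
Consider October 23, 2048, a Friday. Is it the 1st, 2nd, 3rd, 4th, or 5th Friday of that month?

4th

Day 23 falls in week ⌈23/7⌉ of the month.
Days 1–7 hold the 1st Friday, 8–14 the 2nd, 15–21 the 3rd, 22–28 the 4th, 29–31 the 5th.
23 is in the range for the 4th.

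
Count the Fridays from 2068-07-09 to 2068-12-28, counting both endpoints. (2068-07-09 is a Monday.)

2068-07-09 is a Monday; the first Friday on or after it is 2068-07-13 (4 days later).
From 2068-07-13 to 2068-12-28: 18 + 31 + 30 + 31 + 30 + 28 = 168 days (rest of July, August, September, October, November, December).
168 ÷ 7 = 24 full weeks with remainder 0, so 24 more Fridays after the first → 25.

25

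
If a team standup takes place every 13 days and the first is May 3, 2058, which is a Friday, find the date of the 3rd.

May 29, 2058

The 3rd occurrence is 2 intervals after the first: 2 × 13 = 26 days after May 3, 2058.
26 days later is May 29, 2058.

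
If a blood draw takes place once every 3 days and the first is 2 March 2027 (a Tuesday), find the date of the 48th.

21 July 2027

The 48th occurrence is 47 intervals after the first: 47 × 3 = 141 days after 2 March 2027.
March has 31 days — 29 days to the end of March leaves 112.
April has 30 days (82 left).
May has 31 days (51 left).
June has 30 days (21 left).
21 days into July → 21 July 2027.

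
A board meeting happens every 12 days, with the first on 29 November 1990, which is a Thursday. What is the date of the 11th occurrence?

The 11th occurrence is 10 intervals after the first: 10 × 12 = 120 days after 29 November 1990.
November has 30 days — 1 day to the end of November leaves 119.
December has 31 days (88 left).
January has 31 days (57 left).
February has 28 days (29 left).
29 days into March → 29 March 1991.

29 March 1991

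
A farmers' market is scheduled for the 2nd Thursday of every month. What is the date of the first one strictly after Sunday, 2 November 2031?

November 2031 starts on a Saturday; its first Thursday is the 6th, so the 2nd Thursday is the 13th — 13 November 2031.
13 November 2031 is after 2 November 2031, so that is the next one.

13 November 2031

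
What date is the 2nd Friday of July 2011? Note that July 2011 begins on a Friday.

July 2011 begins on a Friday, so the first Friday is July 1.
The 2nd Friday is 1 weeks later: 1 + 7 = 8.

8 July 2011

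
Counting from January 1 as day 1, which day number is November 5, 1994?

309

Days in months before November: 31 + 28 + 31 + 30 + 31 + 30 + 31 + 31 + 30 + 31 = 304.
Plus 5 days into November → day 309.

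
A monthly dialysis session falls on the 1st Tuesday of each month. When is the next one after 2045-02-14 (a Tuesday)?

February 2045 starts on a Wednesday, so its 1st Tuesday is 2045-02-07 (6 days in).
That is not after 2045-02-14, so look at March 2045.
March 2045 starts on a Wednesday, so its 1st Tuesday is 2045-03-07 (6 days in).

2045-03-07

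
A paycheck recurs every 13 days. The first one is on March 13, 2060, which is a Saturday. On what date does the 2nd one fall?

The 2nd occurrence is 1 interval after the first: 1 × 13 = 13 days after March 13, 2060.
13 days later is March 26, 2060.

March 26, 2060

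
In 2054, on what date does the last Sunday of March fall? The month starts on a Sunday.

March 2054 begins on a Sunday, so the first Sunday is March 1.
March 2054 has 31 days. Adding weeks: 1, 8, 15, 22, 29 — the last one ≤ 31 is the 29th.

29 March 2054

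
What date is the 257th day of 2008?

January has 31 days (257 − 31 = 226 remain).
February has 29 days (226 − 29 = 197 remain).
March has 31 days (197 − 31 = 166 remain).
April has 30 days (166 − 30 = 136 remain).
May has 31 days (136 − 31 = 105 remain).
June has 30 days (105 − 30 = 75 remain).
July has 31 days (75 − 31 = 44 remain).
August has 31 days (44 − 31 = 13 remain).
13 into September → September 13.

13 September 2008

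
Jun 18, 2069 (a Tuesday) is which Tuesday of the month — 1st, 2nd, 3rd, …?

3rd

Day 18 falls in week ⌈18/7⌉ of the month.
Days 1–7 hold the 1st Tuesday, 8–14 the 2nd, 15–21 the 3rd, 22–28 the 4th, 29–31 the 5th.
18 is in the range for the 3rd.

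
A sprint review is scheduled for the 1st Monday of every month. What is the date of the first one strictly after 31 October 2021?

1 November 2021

October 2021 starts on a Friday, so its 1st Monday is 4 October 2021 (3 days in).
That is not after 31 October 2021, so look at November 2021.
November 2021 starts on a Monday, so its 1st Monday is 1 November 2021.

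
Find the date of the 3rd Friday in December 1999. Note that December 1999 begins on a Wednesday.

17 December 1999

December 1999 begins on a Wednesday, so the first Friday is December 3 (2 days later).
The 3rd Friday is 2 weeks later: 3 + 14 = 17.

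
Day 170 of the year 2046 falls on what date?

January has 31 days (170 − 31 = 139 remain).
February has 28 days (139 − 28 = 111 remain).
March has 31 days (111 − 31 = 80 remain).
April has 30 days (80 − 30 = 50 remain).
May has 31 days (50 − 31 = 19 remain).
19 into June → June 19.

19 June 2046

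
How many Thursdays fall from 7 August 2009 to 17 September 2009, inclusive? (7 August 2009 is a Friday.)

7 August 2009 is a Friday; the first Thursday on or after it is 13 August 2009 (6 days later).
From 13 August 2009 to 17 September 2009: 18 + 17 = 35 days (rest of August, September).
35 ÷ 7 = 5 full weeks with remainder 0, so 5 more Thursdays after the first → 6.

6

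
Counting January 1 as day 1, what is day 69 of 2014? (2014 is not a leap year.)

Jan has 31 days (69 − 31 = 38 remain).
Feb has 28 days (38 − 28 = 10 remain).
10 into Mar → Mar 10.

Mar 10, 2014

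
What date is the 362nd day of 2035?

January has 31 days (362 − 31 = 331 remain).
February has 28 days (331 − 28 = 303 remain).
March has 31 days (303 − 31 = 272 remain).
April has 30 days (272 − 30 = 242 remain).
May has 31 days (242 − 31 = 211 remain).
June has 30 days (211 − 30 = 181 remain).
July has 31 days (181 − 31 = 150 remain).
August has 31 days (150 − 31 = 119 remain).
September has 30 days (119 − 30 = 89 remain).
October has 31 days (89 − 31 = 58 remain).
November has 30 days (58 − 30 = 28 remain).
28 into December → December 28.

December 28, 2035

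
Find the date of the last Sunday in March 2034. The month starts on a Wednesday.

26 March 2034

March 2034 begins on a Wednesday, so the first Sunday is March 5 (4 days later).
March 2034 has 31 days. Adding weeks: 5, 12, 19, 26 — the last one ≤ 31 is the 26th.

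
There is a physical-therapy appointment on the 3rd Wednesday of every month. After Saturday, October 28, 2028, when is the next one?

November 15, 2028

October 2028 starts on a Sunday; its first Wednesday is the 4th, so the 3rd Wednesday is the 18th — October 18, 2028.
That is not after October 28, 2028, so look at November 2028.
November 2028 starts on a Wednesday; its first Wednesday is the 1st, so the 3rd Wednesday is the 15th — November 15, 2028.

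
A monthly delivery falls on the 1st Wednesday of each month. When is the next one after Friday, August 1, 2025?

August 2025 starts on a Friday, so its 1st Wednesday is August 6, 2025 (5 days in).
August 6, 2025 is after August 1, 2025, so that is the next one.

August 6, 2025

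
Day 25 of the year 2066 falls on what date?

25 into January → January 25.

25 January 2066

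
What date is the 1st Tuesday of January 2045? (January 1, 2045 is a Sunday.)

3 January 2045

January 2045 begins on a Sunday, so the first Tuesday is January 3 (2 days later).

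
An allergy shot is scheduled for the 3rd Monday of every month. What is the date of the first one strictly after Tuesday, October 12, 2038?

October 18, 2038

October 2038 starts on a Friday; its first Monday is the 4th, so the 3rd Monday is the 18th — October 18, 2038.
October 18, 2038 is after October 12, 2038, so that is the next one.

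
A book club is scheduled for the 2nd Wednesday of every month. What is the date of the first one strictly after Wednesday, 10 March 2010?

14 April 2010

March 2010 starts on a Monday; its first Wednesday is the 3rd, so the 2nd Wednesday is the 10th — 10 March 2010.
That is not after 10 March 2010, so look at April 2010.
April 2010 starts on a Thursday; its first Wednesday is the 7th, so the 2nd Wednesday is the 14th — 14 April 2010.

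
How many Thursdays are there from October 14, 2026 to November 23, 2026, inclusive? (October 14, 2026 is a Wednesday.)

6

October 14, 2026 is a Wednesday; the first Thursday on or after it is October 15, 2026 (1 day later).
From October 15, 2026 to November 23, 2026: 16 + 23 = 39 days (rest of October, November).
39 ÷ 7 = 5 full weeks with remainder 4, so 5 more Thursdays after the first → 6.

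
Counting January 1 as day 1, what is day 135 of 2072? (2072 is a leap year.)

14 May 2072

January has 31 days (135 − 31 = 104 remain).
February has 29 days (104 − 29 = 75 remain).
March has 31 days (75 − 31 = 44 remain).
April has 30 days (44 − 30 = 14 remain).
14 into May → May 14.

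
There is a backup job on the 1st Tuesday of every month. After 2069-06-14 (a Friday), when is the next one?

2069-07-02

June 2069 starts on a Saturday, so its 1st Tuesday is 2069-06-04 (3 days in).
That is not after 2069-06-14, so look at July 2069.
July 2069 starts on a Monday, so its 1st Tuesday is 2069-07-02 (1 day in).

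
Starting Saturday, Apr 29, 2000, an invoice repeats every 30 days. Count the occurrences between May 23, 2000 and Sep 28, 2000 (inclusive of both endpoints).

Occurrences land 30·i days after Apr 29, 2000 for i = 0, 1, 2, …
May 23, 2000 is 24 days after the start; 24 ÷ 30 = 0 remainder 24; since the remainder is 24, round up to i = 1. First occurrence in the window: #2 on May 29, 2000 (1×30 = 30 days in).
Sep 28, 2000 is 152 days after the start; 152 ÷ 30 = 5 remainder 2. Last occurrence in the window: #6 on Sep 26, 2000.
Occurrences #2 through #6: 5 in total.

5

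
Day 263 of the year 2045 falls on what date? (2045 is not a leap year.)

20 September 2045

January has 31 days (263 − 31 = 232 remain).
February has 28 days (232 − 28 = 204 remain).
March has 31 days (204 − 31 = 173 remain).
April has 30 days (173 − 30 = 143 remain).
May has 31 days (143 − 31 = 112 remain).
June has 30 days (112 − 30 = 82 remain).
July has 31 days (82 − 31 = 51 remain).
August has 31 days (51 − 31 = 20 remain).
20 into September → September 20.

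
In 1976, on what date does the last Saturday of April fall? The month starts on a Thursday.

April 1976 begins on a Thursday, so the first Saturday is April 3 (2 days later).
April 1976 has 30 days. Adding weeks: 3, 10, 17, 24 — the last one ≤ 30 is the 24th.

April 24, 1976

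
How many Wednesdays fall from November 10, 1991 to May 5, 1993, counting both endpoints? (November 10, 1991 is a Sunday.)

November 10, 1991 is a Sunday; the first Wednesday on or after it is November 13, 1991 (3 days later).
From November 13, 1991 to May 5, 1993: 48 + 366 + 125 = 539 days (rest of 1991, 1992, to May 5, 1993 in 1993).
539 ÷ 7 = 77 full weeks with remainder 0, so 77 more Wednesdays after the first → 78.

78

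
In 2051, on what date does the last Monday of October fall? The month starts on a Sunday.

30 October 2051

October 2051 begins on a Sunday, so the first Monday is October 2 (1 day later).
October 2051 has 31 days. Adding weeks: 2, 9, 16, 23, 30 — the last one ≤ 31 is the 30th.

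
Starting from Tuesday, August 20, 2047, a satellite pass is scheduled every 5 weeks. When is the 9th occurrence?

The 9th occurrence is 8 intervals after the first: 8 × 35 = 280 days after August 20, 2047.
August has 31 days — 11 days to the end of August leaves 269.
September has 30 days (239 left).
October has 31 days (208 left).
November has 30 days (178 left).
December has 31 days (147 left).
January has 31 days (116 left).
February has 29 days (87 left).
March has 31 days (56 left).
April has 30 days (26 left).
26 days into May → May 26, 2048.

May 26, 2048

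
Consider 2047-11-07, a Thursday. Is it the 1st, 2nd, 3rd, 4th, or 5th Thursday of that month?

1st

Day 7 falls in week ⌈7/7⌉ of the month.
Days 1–7 hold the 1st Thursday, 8–14 the 2nd, 15–21 the 3rd, 22–28 the 4th, 29–31 the 5th.
7 is in the range for the 1st.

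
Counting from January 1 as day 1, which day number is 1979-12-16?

Days in months before December: 31 + 28 + 31 + 30 + 31 + 30 + 31 + 31 + 30 + 31 + 30 = 334.
Plus 16 days into December → day 350.

350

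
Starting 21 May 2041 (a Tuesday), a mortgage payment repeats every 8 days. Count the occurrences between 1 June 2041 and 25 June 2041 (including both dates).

3

Occurrences land 8·i days after 21 May 2041 for i = 0, 1, 2, …
1 June 2041 is 11 days after the start; 11 ÷ 8 = 1 remainder 3; since the remainder is 3, round up to i = 2. First occurrence in the window: #3 on 6 June 2041 (2×8 = 16 days in).
25 June 2041 is 35 days after the start; 35 ÷ 8 = 4 remainder 3. Last occurrence in the window: #5 on 22 June 2041.
Occurrences #3 through #5: 3 in total.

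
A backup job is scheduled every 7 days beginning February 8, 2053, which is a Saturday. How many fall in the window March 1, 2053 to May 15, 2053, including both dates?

Occurrences land 7·i days after February 8, 2053 for i = 0, 1, 2, …
March 1, 2053 is 21 days after the start; 21 ÷ 7 = 3 remainder 0. First occurrence in the window: #4 on March 1, 2053 (3×7 = 21 days in).
May 15, 2053 is 96 days after the start; 96 ÷ 7 = 13 remainder 5. Last occurrence in the window: #14 on May 10, 2053.
Occurrences #4 through #14: 11 in total.

11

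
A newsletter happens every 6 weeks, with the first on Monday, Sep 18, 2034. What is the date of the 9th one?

The 9th occurrence is 8 intervals after the first: 8 × 42 = 336 days after Sep 18, 2034.
Sep has 30 days — 12 days to the end of Sep leaves 324.
Oct has 31 days (293 left).
Nov has 30 days (263 left).
Dec has 31 days (232 left).
Jan has 31 days (201 left).
Feb has 28 days (173 left).
Mar has 31 days (142 left).
Apr has 30 days (112 left).
May has 31 days (81 left).
Jun has 30 days (51 left).
Jul has 31 days (20 left).
20 days into Aug → Aug 20, 2035.

Aug 20, 2035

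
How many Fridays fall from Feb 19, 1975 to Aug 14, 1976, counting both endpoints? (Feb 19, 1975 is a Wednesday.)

78

Feb 19, 1975 is a Wednesday; the first Friday on or after it is Feb 21, 1975 (2 days later).
From Feb 21, 1975 to Aug 14, 1976: 313 + 227 = 540 days (rest of 1975, to Aug 14, 1976 in 1976).
540 ÷ 7 = 77 full weeks with remainder 1, so 77 more Fridays after the first → 78.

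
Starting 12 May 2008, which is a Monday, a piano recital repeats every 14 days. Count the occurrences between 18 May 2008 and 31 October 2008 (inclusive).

12

Occurrences land 14·i days after 12 May 2008 for i = 0, 1, 2, …
18 May 2008 is 6 days after the start; 6 ÷ 14 = 0 remainder 6; since the remainder is 6, round up to i = 1. First occurrence in the window: #2 on 26 May 2008 (1×14 = 14 days in).
31 October 2008 is 172 days after the start; 172 ÷ 14 = 12 remainder 4. Last occurrence in the window: #13 on 27 October 2008.
Occurrences #2 through #13: 12 in total.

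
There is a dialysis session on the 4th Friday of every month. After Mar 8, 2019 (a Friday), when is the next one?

Mar 2019 starts on a Friday; its first Friday is the 1st, so the 4th Friday is the 22nd — Mar 22, 2019.
Mar 22, 2019 is after Mar 8, 2019, so that is the next one.

Mar 22, 2019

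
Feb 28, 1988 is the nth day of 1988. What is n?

59

Days in months before Feb: 31 = 31.
Plus 28 days into Feb → day 59.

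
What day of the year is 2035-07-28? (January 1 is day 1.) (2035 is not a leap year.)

209

Days in months before July: 31 + 28 + 31 + 30 + 31 + 30 = 181.
Plus 28 days into July → day 209.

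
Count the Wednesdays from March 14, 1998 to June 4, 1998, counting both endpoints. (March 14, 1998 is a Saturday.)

12

March 14, 1998 is a Saturday; the first Wednesday on or after it is March 18, 1998 (4 days later).
From March 18, 1998 to June 4, 1998: 13 + 30 + 31 + 4 = 78 days (rest of March, April, May, June).
78 ÷ 7 = 11 full weeks with remainder 1, so 11 more Wednesdays after the first → 12.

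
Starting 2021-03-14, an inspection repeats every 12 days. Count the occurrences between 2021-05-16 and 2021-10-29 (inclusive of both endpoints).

14

Occurrences land 12·i days after 2021-03-14 for i = 0, 1, 2, …
2021-05-16 is 63 days after the start; 63 ÷ 12 = 5 remainder 3; since the remainder is 3, round up to i = 6. First occurrence in the window: #7 on 2021-05-25 (6×12 = 72 days in).
2021-10-29 is 229 days after the start; 229 ÷ 12 = 19 remainder 1. Last occurrence in the window: #20 on 2021-10-28.
Occurrences #7 through #20: 14 in total.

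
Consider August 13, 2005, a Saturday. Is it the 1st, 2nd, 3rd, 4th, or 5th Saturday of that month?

Day 13 falls in week ⌈13/7⌉ of the month.
Days 1–7 hold the 1st Saturday, 8–14 the 2nd, 15–21 the 3rd, 22–28 the 4th, 29–31 the 5th.
13 is in the range for the 2nd.

2nd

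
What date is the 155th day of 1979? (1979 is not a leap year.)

January has 31 days (155 − 31 = 124 remain).
February has 28 days (124 − 28 = 96 remain).
March has 31 days (96 − 31 = 65 remain).
April has 30 days (65 − 30 = 35 remain).
May has 31 days (35 − 31 = 4 remain).
4 into June → June 4.

June 4, 1979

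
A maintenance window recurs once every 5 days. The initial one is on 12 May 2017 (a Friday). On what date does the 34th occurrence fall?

The 34th occurrence is 33 intervals after the first: 33 × 5 = 165 days after 12 May 2017.
May has 31 days — 19 days to the end of May leaves 146.
June has 30 days (116 left).
July has 31 days (85 left).
August has 31 days (54 left).
September has 30 days (24 left).
24 days into October → 24 October 2017.

24 October 2017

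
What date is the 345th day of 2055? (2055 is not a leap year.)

January has 31 days (345 − 31 = 314 remain).
February has 28 days (314 − 28 = 286 remain).
March has 31 days (286 − 31 = 255 remain).
April has 30 days (255 − 30 = 225 remain).
May has 31 days (225 − 31 = 194 remain).
June has 30 days (194 − 30 = 164 remain).
July has 31 days (164 − 31 = 133 remain).
August has 31 days (133 − 31 = 102 remain).
September has 30 days (102 − 30 = 72 remain).
October has 31 days (72 − 31 = 41 remain).
November has 30 days (41 − 30 = 11 remain).
11 into December → December 11.

11 December 2055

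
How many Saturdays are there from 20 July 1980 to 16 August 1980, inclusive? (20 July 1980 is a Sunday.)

4

20 July 1980 is a Sunday; the first Saturday on or after it is 26 July 1980 (6 days later).
From 26 July 1980 to 16 August 1980: 5 + 16 = 21 days (rest of July, August).
21 ÷ 7 = 3 full weeks with remainder 0, so 3 more Saturdays after the first → 4.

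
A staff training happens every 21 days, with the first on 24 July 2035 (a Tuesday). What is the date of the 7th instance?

The 7th occurrence is 6 intervals after the first: 6 × 21 = 126 days after 24 July 2035.
July has 31 days — 7 days to the end of July leaves 119.
August has 31 days (88 left).
September has 30 days (58 left).
October has 31 days (27 left).
27 days into November → 27 November 2035.

27 November 2035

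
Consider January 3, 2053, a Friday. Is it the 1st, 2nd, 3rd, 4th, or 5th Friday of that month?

1st

Day 3 falls in week ⌈3/7⌉ of the month.
Days 1–7 hold the 1st Friday, 8–14 the 2nd, 15–21 the 3rd, 22–28 the 4th, 29–31 the 5th.
3 is in the range for the 1st.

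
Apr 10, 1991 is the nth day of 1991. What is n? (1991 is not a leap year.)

Days in months before Apr: 31 + 28 + 31 = 90.
Plus 10 days into Apr → day 100.

100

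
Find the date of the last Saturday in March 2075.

2075-03-30

The first Saturday of March 2075 is March 2.
March 2075 has 31 days. Adding weeks: 2, 9, 16, 23, 30 — the last one ≤ 31 is the 30th.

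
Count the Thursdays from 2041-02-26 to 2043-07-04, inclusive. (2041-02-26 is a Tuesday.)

123

2041-02-26 is a Tuesday; the first Thursday on or after it is 2041-02-28 (2 days later).
From 2041-02-28 to 2043-07-04: 306 + 365 + 185 = 856 days (rest of 2041, 2042, to 2043-07-04 in 2043).
856 ÷ 7 = 122 full weeks with remainder 2, so 122 more Thursdays after the first → 123.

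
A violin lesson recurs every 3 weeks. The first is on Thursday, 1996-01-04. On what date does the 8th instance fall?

1996-05-30

The 8th occurrence is 7 intervals after the first: 7 × 21 = 147 days after 1996-01-04.
January has 31 days — 27 days to the end of January leaves 120.
February has 29 days (91 left).
March has 31 days (60 left).
April has 30 days (30 left).
30 days into May → 1996-05-30.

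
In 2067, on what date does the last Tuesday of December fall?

The first Tuesday of December 2067 is December 6.
December 2067 has 31 days. Adding weeks: 6, 13, 20, 27 — the last one ≤ 31 is the 27th.

27 December 2067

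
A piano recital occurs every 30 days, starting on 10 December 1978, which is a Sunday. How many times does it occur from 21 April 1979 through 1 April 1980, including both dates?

Occurrences land 30·i days after 10 December 1978 for i = 0, 1, 2, …
21 April 1979 is 132 days after the start; 132 ÷ 30 = 4 remainder 12; since the remainder is 12, round up to i = 5. First occurrence in the window: #6 on 9 May 1979 (5×30 = 150 days in).
1 April 1980 is 478 days after the start; 478 ÷ 30 = 15 remainder 28. Last occurrence in the window: #16 on 4 March 1980.
Occurrences #6 through #16: 11 in total.

11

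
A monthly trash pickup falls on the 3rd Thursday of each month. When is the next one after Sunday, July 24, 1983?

August 18, 1983

July 1983 starts on a Friday; its first Thursday is the 7th, so the 3rd Thursday is the 21st — July 21, 1983.
That is not after July 24, 1983, so look at August 1983.
August 1983 starts on a Monday; its first Thursday is the 4th, so the 3rd Thursday is the 18th — August 18, 1983.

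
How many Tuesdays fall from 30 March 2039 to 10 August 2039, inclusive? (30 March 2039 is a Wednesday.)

19

30 March 2039 is a Wednesday; the first Tuesday on or after it is 5 April 2039 (6 days later).
From 5 April 2039 to 10 August 2039: 25 + 31 + 30 + 31 + 10 = 127 days (rest of April, May, June, July, August).
127 ÷ 7 = 18 full weeks with remainder 1, so 18 more Tuesdays after the first → 19.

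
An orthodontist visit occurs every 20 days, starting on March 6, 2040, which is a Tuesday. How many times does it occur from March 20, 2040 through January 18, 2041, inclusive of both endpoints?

Occurrences land 20·i days after March 6, 2040 for i = 0, 1, 2, …
March 20, 2040 is 14 days after the start; 14 ÷ 20 = 0 remainder 14; since the remainder is 14, round up to i = 1. First occurrence in the window: #2 on March 26, 2040 (1×20 = 20 days in).
January 18, 2041 is 318 days after the start; 318 ÷ 20 = 15 remainder 18. Last occurrence in the window: #16 on December 31, 2040.
Occurrences #2 through #16: 15 in total.

15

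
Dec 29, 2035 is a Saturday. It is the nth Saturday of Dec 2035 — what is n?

Day 29 falls in week ⌈29/7⌉ of the month.
Days 1–7 hold the 1st Saturday, 8–14 the 2nd, 15–21 the 3rd, 22–28 the 4th, 29–31 the 5th.
29 is in the range for the 5th.

5th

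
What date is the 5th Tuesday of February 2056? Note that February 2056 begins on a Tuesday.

February 29, 2056

February 2056 begins on a Tuesday, so the first Tuesday is February 1.
The 5th Tuesday is 4 weeks later: 1 + 28 = 29.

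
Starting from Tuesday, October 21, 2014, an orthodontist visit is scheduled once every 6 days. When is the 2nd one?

The 2nd occurrence is 1 interval after the first: 1 × 6 = 6 days after October 21, 2014.
6 days later is October 27, 2014.

October 27, 2014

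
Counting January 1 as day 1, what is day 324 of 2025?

January has 31 days (324 − 31 = 293 remain).
February has 28 days (293 − 28 = 265 remain).
March has 31 days (265 − 31 = 234 remain).
April has 30 days (234 − 30 = 204 remain).
May has 31 days (204 − 31 = 173 remain).
June has 30 days (173 − 30 = 143 remain).
July has 31 days (143 − 31 = 112 remain).
August has 31 days (112 − 31 = 81 remain).
September has 30 days (81 − 30 = 51 remain).
October has 31 days (51 − 31 = 20 remain).
20 into November → November 20.

2025-11-20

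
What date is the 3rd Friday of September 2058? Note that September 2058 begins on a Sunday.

September 2058 begins on a Sunday, so the first Friday is September 6 (5 days later).
The 3rd Friday is 2 weeks later: 6 + 14 = 20.

September 20, 2058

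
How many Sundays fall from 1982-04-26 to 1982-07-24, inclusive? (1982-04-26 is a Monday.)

12

1982-04-26 is a Monday; the first Sunday on or after it is 1982-05-02 (6 days later).
From 1982-05-02 to 1982-07-24: 29 + 30 + 24 = 83 days (rest of May, June, July).
83 ÷ 7 = 11 full weeks with remainder 6, so 11 more Sundays after the first → 12.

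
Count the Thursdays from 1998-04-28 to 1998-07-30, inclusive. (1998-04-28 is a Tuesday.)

14

1998-04-28 is a Tuesday; the first Thursday on or after it is 1998-04-30 (2 days later).
From 1998-04-30 to 1998-07-30: 0 + 31 + 30 + 30 = 91 days (rest of April, May, June, July).
91 ÷ 7 = 13 full weeks with remainder 0, so 13 more Thursdays after the first → 14.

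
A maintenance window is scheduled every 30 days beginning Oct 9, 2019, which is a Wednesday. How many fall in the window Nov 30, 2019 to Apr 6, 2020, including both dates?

5

Occurrences land 30·i days after Oct 9, 2019 for i = 0, 1, 2, …
Nov 30, 2019 is 52 days after the start; 52 ÷ 30 = 1 remainder 22; since the remainder is 22, round up to i = 2. First occurrence in the window: #3 on Dec 8, 2019 (2×30 = 60 days in).
Apr 6, 2020 is 180 days after the start; 180 ÷ 30 = 6 remainder 0. Last occurrence in the window: #7 on Apr 6, 2020.
Occurrences #3 through #7: 5 in total.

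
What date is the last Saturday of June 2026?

June 27, 2026

June 2026 begins on a Monday, so the first Saturday is June 6 (5 days later).
June 2026 has 30 days. Adding weeks: 6, 13, 20, 27 — the last one ≤ 30 is the 27th.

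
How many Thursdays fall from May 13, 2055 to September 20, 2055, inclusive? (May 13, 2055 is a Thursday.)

May 13, 2055 is a Thursday; the first Thursday on or after it is May 13, 2055.
From May 13, 2055 to September 20, 2055: 18 + 30 + 31 + 31 + 20 = 130 days (rest of May, June, July, August, September).
130 ÷ 7 = 18 full weeks with remainder 4, so 18 more Thursdays after the first → 19.

19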